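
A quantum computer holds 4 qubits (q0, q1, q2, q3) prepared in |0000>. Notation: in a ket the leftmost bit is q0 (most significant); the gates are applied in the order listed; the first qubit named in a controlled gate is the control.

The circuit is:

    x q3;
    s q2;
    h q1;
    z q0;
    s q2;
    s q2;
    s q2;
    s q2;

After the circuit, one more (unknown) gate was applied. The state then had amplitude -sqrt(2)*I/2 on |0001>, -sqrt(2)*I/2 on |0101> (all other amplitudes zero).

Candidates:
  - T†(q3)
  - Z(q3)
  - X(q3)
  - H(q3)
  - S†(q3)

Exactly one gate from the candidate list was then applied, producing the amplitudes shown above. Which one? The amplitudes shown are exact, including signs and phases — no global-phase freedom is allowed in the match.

It was S†(q3) that produced the state shown. Key observation: gates 5-8 undo each other exactly, leaving only the rest of the circuit to track.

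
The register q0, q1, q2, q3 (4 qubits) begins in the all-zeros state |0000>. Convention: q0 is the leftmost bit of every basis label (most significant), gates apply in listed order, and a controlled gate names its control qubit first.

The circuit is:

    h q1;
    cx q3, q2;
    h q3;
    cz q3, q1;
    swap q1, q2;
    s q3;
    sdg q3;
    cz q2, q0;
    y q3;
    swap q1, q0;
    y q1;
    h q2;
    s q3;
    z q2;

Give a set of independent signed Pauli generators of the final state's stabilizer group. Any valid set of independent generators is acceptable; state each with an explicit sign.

The stabilizer group can be generated by +IIXY, +ZIII, -IZII, -IIZZ, among other valid generating sets.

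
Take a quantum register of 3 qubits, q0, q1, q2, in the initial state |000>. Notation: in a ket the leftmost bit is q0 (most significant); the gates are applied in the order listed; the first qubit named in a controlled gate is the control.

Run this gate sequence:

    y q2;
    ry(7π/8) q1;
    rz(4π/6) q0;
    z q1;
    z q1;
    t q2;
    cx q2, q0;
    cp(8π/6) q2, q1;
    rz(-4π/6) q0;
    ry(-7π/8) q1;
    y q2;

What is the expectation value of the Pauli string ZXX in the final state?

In the final state, ZXX has expectation 0.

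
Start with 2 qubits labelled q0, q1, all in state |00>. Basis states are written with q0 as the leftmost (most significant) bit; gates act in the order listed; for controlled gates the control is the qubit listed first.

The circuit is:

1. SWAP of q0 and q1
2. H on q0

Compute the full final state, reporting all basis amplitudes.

The resulting statevector has amplitude sqrt(2)/2 on |00>, 0 on |01>, sqrt(2)/2 on |10>, 0 on |11>.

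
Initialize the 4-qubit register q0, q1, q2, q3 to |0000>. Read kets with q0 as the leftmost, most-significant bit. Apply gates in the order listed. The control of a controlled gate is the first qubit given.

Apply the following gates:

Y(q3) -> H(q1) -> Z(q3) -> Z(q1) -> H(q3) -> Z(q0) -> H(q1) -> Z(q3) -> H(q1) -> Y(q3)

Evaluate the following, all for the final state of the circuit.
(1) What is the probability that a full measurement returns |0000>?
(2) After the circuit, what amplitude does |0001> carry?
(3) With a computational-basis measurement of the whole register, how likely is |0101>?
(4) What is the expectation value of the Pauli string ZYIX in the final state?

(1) Outcome |0000> occurs with probability 1/4.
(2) The amplitude on |0001> is 1/2.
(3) A full measurement returns |0101> with probability 1/4.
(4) The expectation value of ZYIX is 0.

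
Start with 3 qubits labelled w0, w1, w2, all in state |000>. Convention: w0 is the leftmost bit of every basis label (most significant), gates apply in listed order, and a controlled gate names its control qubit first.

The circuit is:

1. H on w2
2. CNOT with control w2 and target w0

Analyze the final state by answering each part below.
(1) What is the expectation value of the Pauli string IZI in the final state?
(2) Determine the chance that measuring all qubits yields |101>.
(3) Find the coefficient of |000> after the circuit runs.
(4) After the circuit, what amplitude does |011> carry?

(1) The expectation value of IZI is 1.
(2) The probability of measuring |101> is 1/2.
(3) |000> carries amplitude sqrt(2)/2 in the final state.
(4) |011> carries amplitude 0 in the final state.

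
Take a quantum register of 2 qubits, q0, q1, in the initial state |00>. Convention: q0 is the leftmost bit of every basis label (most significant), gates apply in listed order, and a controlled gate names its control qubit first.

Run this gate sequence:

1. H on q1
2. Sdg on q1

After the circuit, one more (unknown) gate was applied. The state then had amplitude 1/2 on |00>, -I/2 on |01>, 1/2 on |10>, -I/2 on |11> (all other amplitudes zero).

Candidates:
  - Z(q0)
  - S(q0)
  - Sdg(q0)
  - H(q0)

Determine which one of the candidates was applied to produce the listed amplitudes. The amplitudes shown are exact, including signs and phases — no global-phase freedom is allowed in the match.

It was H(q0) that produced the state shown.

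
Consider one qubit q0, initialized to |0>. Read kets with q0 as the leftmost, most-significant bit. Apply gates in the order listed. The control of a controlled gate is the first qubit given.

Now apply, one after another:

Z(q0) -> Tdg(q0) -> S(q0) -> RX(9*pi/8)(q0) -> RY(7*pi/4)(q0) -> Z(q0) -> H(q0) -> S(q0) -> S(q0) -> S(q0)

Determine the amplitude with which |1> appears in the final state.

|1> carries amplitude sqrt(2)*sqrt(1/2 - sqrt(2)/4)*sin(7*pi/16)/2 + sqrt(2)*sqrt(sqrt(2)/4 + 1/2)*sin(7*pi/16)/2 - sqrt(2)*I*sqrt(sqrt(2)/4 + 1/2)*cos(7*pi/16)/2 + sqrt(2)*I*sqrt(1/2 - sqrt(2)/4)*cos(7*pi/16)/2 in the final state.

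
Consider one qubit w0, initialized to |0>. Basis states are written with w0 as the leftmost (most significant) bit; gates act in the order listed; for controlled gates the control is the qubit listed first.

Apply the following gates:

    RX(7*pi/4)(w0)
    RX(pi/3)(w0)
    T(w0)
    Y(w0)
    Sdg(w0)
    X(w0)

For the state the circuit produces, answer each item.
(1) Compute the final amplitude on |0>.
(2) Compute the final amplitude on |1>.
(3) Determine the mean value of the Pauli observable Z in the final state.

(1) |0> carries amplitude -sqrt(3*sqrt(2) + 6)/4 - sqrt(2 - sqrt(2))/4 in the final state.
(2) The amplitude on |1> is (-sqrt(6 - 3*sqrt(2))/4 + sqrt(sqrt(2) + 2)/4)*exp(I*pi/4).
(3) The observable Z averages to sqrt(2)/4 + sqrt(6)/4.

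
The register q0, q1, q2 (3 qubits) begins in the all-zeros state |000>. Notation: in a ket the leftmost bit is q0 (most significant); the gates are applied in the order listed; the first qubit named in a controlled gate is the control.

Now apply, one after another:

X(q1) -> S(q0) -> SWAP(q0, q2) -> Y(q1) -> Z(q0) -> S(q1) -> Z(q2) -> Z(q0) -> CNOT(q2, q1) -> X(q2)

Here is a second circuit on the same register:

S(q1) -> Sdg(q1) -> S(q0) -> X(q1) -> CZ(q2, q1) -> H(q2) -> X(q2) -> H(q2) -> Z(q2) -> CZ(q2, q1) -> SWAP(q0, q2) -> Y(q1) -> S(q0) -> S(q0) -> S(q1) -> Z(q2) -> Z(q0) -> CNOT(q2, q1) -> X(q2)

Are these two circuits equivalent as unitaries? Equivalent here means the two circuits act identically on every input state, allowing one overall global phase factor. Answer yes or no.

Yes: on every input state the two circuits agree up to one overall phase factor.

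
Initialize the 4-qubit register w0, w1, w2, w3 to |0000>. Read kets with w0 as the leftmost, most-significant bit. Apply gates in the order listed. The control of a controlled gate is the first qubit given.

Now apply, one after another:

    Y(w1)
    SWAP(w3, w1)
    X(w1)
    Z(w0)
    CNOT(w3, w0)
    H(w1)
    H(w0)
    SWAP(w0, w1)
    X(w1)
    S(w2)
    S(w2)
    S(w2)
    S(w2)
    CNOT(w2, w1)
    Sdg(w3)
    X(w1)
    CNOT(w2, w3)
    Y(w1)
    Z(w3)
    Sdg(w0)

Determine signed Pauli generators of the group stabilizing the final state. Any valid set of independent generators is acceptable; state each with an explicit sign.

One valid set of independent stabilizer generators is +YIII, +IXII, +IIZI, -IIIZ (any independent generating set of the same group is equally correct). Key observation: the block from step 10 through step 13 cancels to the identity and can be dropped.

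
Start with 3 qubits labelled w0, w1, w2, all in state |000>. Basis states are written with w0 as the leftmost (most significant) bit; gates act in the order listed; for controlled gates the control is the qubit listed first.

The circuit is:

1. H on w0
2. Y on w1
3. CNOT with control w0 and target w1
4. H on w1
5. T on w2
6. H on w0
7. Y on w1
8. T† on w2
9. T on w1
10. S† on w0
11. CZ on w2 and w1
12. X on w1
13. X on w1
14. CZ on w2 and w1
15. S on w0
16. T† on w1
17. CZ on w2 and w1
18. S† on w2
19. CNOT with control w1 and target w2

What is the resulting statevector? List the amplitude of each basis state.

After the circuit, the state carries amplitude -sqrt(2)/2 on |011>, -sqrt(2)/2 on |100>, and 0 on every other basis state. Key observation: gates 9-16 undo each other exactly, leaving only the rest of the circuit to track.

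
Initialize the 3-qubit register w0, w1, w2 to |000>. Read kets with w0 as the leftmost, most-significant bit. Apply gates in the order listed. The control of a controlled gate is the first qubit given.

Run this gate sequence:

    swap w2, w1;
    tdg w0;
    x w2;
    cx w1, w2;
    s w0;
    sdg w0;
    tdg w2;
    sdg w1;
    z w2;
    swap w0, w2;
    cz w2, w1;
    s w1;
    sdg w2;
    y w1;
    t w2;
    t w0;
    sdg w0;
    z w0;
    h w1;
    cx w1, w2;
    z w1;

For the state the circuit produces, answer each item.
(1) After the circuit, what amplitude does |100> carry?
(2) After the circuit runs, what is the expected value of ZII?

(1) The amplitude on |100> is sqrt(2)/2. Key observation: gates 5-6 undo each other exactly, leaving only the rest of the circuit to track.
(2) The observable ZII averages to -1.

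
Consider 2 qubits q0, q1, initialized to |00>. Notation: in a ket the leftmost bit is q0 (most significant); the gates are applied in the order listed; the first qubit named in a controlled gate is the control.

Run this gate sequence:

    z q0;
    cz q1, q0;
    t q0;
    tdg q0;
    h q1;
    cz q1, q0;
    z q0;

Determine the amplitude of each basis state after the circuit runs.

The resulting statevector has amplitude sqrt(2)/2 on |00>, sqrt(2)/2 on |01>, 0 on |10>, 0 on |11>.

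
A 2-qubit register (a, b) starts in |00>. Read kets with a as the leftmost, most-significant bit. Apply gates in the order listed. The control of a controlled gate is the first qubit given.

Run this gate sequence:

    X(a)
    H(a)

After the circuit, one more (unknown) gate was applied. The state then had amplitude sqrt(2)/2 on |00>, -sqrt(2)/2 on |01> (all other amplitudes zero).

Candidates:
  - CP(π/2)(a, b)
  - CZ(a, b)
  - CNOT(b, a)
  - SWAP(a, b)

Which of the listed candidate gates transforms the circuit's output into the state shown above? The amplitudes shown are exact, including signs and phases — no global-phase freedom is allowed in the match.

The applied gate was SWAP(a, b).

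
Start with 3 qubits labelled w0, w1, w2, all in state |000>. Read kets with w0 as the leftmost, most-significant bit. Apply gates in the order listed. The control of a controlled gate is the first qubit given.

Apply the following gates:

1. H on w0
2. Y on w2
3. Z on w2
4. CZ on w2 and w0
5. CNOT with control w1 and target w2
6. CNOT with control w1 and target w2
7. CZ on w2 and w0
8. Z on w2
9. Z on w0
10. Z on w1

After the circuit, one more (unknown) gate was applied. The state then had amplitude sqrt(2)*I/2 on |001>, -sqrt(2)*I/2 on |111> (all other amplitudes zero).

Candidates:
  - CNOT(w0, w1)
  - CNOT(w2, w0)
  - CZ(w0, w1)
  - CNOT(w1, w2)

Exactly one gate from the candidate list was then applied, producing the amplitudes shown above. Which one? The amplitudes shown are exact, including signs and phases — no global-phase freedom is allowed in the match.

It was CNOT(w0, w1) that produced the state shown. Key observation: gates 3-8 undo each other exactly, leaving only the rest of the circuit to track.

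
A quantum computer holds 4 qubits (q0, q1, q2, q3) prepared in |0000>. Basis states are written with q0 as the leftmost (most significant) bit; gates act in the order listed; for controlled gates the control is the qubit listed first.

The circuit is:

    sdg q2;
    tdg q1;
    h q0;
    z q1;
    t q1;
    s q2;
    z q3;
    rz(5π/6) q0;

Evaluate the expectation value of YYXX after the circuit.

In the final state, YYXX has expectation 0.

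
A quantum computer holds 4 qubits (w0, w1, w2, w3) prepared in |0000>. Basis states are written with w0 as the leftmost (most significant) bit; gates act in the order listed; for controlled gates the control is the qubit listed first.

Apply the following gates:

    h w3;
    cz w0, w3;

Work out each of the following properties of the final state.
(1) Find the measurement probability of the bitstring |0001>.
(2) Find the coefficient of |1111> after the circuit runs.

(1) A full measurement returns |0001> with probability 1/2.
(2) The final state's coefficient on |1111> equals 0.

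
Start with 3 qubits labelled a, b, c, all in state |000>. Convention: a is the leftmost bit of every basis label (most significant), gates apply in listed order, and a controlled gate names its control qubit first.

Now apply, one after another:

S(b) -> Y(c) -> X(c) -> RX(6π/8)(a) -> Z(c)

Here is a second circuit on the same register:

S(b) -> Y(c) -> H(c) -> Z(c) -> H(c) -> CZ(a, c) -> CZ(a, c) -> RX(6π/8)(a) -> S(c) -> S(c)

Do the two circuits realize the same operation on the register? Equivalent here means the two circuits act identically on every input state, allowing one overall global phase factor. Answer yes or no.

Yes: on every input state the two circuits agree up to one overall phase factor.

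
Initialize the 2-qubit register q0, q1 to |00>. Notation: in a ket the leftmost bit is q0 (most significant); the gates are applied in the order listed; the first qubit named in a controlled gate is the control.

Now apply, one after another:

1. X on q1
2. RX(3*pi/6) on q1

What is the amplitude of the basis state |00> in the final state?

|00> carries amplitude -sqrt(2)*I/2 in the final state.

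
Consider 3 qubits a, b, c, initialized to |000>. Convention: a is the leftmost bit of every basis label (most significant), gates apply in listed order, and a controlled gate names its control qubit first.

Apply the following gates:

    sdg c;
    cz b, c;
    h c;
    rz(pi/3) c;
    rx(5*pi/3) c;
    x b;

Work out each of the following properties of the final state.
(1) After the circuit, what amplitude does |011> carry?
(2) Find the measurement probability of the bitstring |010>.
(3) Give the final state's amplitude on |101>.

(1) The final state's coefficient on |011> equals (sqrt(2)*I + sqrt(6)*exp(I*pi/3))*exp(5*I*pi/6)/4.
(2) Outcome |010> occurs with probability 1/8.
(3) The final state's coefficient on |101> equals 0.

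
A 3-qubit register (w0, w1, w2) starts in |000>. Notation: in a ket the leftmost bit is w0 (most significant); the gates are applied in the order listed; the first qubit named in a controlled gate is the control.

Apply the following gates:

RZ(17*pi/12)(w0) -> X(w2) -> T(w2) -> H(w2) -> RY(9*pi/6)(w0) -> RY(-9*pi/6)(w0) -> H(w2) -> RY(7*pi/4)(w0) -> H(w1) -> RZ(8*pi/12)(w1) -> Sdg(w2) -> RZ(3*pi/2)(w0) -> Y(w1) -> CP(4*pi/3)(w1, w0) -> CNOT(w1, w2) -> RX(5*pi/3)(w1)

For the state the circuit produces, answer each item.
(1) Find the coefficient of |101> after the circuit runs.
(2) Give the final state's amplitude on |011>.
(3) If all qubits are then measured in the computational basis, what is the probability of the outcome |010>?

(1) |101> carries amplitude sqrt(12 - 6*sqrt(2))*exp(5*I*pi/8)/8 in the final state. Key observation: the block from step 4 through step 7 cancels to the identity and can be dropped.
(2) The final state's coefficient on |011> equals sqrt(2*sqrt(2) + 4)*exp(5*I*pi/8)/8.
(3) A full measurement returns |010> with probability 3*sqrt(2)/32 + 3/16.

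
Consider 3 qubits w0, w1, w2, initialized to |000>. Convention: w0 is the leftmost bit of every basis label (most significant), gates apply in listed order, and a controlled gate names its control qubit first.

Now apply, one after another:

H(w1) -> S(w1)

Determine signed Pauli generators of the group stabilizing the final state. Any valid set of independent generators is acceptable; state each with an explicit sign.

The final state is stabilized by the group generated by +IYI, +ZII, +IIZ; other independent generating sets are equally valid.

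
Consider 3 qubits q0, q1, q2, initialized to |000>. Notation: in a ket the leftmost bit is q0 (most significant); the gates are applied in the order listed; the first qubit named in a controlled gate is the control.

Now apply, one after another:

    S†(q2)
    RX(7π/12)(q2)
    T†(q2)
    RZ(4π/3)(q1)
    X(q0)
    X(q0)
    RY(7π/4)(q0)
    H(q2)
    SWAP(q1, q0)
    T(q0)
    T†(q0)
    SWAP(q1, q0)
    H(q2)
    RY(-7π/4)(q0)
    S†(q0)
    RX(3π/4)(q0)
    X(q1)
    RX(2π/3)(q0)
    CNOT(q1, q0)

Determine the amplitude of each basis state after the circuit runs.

The resulting statevector has amplitude 0 on |000>, 0 on |001>, (sqrt(2) + sqrt(6))*exp(5*I*pi/6)/8 on |010>, (-sqrt(2) + sqrt(6) + 4)*exp(I*pi/12)/8 on |011>, 0 on |100>, 0 on |101>, (-sqrt(6) + sqrt(2) + 4)*exp(I*pi/3)/8 on |110>, (-sqrt(6) - sqrt(2))*exp(7*I*pi/12)/8 on |111>. Key observation: gates 7-14 undo each other exactly, leaving only the rest of the circuit to track.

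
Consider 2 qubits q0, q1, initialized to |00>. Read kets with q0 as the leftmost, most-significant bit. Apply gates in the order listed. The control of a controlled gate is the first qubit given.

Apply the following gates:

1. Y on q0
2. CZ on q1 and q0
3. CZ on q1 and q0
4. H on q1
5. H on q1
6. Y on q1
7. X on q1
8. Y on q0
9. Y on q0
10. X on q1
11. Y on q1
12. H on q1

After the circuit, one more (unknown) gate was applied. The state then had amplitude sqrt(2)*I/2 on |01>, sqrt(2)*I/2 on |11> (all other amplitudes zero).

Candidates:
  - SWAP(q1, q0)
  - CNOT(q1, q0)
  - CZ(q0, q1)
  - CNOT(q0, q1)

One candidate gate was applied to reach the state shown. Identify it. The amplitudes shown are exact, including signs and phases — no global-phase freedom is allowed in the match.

The unique candidate consistent with the amplitudes is SWAP(q1, q0). Key observation: steps 5-12 multiply out to the identity, so the circuit reduces to the remaining gates.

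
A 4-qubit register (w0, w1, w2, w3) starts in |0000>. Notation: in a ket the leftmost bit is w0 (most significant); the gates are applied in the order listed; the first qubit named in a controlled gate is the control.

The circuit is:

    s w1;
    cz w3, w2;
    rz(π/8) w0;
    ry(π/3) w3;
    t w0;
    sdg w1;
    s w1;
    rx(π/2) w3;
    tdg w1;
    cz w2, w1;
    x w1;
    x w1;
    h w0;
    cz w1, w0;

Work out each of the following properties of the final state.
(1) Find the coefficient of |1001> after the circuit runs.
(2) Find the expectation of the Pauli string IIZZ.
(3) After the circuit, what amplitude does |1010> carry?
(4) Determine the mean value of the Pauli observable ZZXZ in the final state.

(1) |1001> carries amplitude (-1 + sqrt(3)*I)*exp(15*I*pi/16)/4 in the final state. Key observation: the block from step 11 through step 12 cancels to the identity and can be dropped.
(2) In the final state, IIZZ has expectation 0.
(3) The final state's coefficient on |1010> equals 0.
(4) The expectation value of ZZXZ is 0.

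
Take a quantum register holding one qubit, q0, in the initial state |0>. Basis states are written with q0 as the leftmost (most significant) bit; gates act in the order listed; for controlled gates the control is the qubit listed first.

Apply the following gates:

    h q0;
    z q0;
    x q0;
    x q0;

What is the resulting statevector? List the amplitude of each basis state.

The resulting statevector has amplitude sqrt(2)/2 on |0>, -sqrt(2)/2 on |1>.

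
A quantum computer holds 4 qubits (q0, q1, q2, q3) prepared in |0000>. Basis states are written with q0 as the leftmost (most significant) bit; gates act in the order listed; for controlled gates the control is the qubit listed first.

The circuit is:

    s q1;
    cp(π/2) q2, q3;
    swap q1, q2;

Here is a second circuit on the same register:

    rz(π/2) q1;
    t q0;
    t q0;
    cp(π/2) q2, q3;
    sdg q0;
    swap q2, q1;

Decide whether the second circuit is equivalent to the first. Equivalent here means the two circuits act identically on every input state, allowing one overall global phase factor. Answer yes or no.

Yes, they are equivalent — the unitaries differ by at most a global phase.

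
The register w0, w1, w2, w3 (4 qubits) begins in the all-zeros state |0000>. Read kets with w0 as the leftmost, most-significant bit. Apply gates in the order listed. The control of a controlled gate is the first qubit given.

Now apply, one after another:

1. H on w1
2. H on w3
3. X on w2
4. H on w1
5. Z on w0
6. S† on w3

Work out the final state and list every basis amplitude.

The resulting statevector has amplitude sqrt(2)/2 on |0010>, -sqrt(2)*I/2 on |0011>, and 0 on every other basis state.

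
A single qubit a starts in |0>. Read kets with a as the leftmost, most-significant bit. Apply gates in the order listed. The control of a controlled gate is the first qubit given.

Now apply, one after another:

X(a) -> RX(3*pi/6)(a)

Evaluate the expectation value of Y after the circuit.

The observable Y averages to 1.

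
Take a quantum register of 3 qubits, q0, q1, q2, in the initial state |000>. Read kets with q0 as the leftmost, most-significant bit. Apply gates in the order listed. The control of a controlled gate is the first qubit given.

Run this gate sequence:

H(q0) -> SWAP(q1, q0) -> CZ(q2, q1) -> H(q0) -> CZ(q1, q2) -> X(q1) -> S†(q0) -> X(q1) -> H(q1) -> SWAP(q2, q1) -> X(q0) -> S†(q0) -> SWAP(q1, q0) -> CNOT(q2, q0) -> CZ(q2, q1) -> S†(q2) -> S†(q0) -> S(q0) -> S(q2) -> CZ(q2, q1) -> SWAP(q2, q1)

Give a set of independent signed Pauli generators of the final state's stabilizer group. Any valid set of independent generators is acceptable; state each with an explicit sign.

One valid set of independent stabilizer generators is +IIX, +ZII, +IZI (any independent generating set of the same group is equally correct). Key observation: steps 15-20 multiply out to the identity, so the circuit reduces to the remaining gates.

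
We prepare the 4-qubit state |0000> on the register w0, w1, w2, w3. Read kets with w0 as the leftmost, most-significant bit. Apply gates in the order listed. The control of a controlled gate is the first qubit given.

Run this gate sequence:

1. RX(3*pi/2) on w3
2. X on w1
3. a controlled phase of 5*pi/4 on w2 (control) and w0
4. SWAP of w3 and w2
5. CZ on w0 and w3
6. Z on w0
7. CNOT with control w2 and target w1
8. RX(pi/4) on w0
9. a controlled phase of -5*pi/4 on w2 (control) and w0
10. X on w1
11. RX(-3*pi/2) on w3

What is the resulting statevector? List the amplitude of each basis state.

After the circuit, the state carries amplitude sqrt(sqrt(2) + 2)/4 on |0000>, -I*sqrt(sqrt(2) + 2)/4 on |0001>, 0 on |0010>, 0 on |0011>, 0 on |0100>, 0 on |0101>, I*sqrt(sqrt(2) + 2)/4 on |0110>, sqrt(sqrt(2) + 2)/4 on |0111>, -I*sqrt(2 - sqrt(2))/4 on |1000>, -sqrt(2 - sqrt(2))/4 on |1001>, 0 on |1010>, 0 on |1011>, 0 on |1100>, 0 on |1101>, sqrt(2 - sqrt(2))*exp(3*I*pi/4)/4 on |1110>, sqrt(2 - sqrt(2))*exp(I*pi/4)/4 on |1111>.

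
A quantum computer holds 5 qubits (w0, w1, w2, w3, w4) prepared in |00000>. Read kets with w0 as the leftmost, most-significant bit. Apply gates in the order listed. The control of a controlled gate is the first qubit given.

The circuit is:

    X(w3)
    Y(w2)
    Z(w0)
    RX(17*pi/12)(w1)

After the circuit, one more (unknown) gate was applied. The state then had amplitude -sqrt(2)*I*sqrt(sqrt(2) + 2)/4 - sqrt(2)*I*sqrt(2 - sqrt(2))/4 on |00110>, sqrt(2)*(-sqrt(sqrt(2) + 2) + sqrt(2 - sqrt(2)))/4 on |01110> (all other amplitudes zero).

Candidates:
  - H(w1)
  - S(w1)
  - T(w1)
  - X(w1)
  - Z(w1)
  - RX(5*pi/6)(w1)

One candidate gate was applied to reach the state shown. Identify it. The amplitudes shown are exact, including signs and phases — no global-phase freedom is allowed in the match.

It was RX(5*pi/6)(w1) that produced the state shown.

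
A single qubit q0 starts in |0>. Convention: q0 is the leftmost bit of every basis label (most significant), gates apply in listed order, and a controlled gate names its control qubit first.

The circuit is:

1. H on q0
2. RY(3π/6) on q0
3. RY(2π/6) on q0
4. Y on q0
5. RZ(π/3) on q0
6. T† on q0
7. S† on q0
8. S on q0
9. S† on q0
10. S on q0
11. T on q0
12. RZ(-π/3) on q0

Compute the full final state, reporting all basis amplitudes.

The resulting statevector has amplitude -sqrt(3)*I/2 on |0>, -I/2 on |1>. Key observation: the block from step 5 through step 12 cancels to the identity and can be dropped.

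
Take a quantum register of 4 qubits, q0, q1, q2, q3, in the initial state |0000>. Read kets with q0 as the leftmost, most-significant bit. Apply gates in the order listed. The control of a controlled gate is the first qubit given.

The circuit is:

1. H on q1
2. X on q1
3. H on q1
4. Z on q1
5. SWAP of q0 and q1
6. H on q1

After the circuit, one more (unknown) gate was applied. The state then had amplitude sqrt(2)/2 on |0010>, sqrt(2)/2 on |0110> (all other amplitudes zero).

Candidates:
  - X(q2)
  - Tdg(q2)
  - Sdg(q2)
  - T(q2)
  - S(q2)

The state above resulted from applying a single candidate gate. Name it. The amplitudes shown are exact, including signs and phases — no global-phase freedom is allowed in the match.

The unique candidate consistent with the amplitudes is X(q2). Key observation: steps 1-4 multiply out to the identity, so the circuit reduces to the remaining gates.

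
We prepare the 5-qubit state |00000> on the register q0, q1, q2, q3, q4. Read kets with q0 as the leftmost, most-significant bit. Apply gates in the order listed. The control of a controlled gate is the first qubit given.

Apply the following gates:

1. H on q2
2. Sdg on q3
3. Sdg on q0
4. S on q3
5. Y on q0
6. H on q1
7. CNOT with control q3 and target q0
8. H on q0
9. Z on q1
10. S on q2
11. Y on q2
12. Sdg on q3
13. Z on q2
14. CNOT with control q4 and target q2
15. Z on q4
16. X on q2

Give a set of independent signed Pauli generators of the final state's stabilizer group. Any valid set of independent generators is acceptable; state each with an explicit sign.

One valid set of independent stabilizer generators is -XIIII, -IXIII, +IIYII, +IIIZI, +IIIIZ (any independent generating set of the same group is equally correct).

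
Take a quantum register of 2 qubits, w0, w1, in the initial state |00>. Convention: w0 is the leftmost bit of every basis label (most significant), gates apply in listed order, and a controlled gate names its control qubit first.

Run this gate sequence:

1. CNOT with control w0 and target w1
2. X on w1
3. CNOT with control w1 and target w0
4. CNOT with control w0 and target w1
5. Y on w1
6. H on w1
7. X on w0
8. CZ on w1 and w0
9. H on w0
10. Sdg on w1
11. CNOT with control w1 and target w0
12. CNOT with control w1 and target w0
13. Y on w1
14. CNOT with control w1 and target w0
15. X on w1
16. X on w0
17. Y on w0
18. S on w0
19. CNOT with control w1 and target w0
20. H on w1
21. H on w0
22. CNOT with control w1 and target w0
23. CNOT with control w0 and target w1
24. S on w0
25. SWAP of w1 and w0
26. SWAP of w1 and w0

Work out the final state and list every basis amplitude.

The resulting statevector has amplitude 1/2 on |00>, I/2 on |01>, -1/2 on |10>, -I/2 on |11>.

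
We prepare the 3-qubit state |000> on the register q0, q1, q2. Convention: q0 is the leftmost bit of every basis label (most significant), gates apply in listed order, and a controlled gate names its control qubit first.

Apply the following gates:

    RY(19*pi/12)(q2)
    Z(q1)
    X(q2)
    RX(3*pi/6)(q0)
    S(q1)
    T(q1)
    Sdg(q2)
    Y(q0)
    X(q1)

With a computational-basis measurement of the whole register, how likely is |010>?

The probability of measuring |010> is -sqrt(6)/16 + sqrt(2)/16 + 1/4.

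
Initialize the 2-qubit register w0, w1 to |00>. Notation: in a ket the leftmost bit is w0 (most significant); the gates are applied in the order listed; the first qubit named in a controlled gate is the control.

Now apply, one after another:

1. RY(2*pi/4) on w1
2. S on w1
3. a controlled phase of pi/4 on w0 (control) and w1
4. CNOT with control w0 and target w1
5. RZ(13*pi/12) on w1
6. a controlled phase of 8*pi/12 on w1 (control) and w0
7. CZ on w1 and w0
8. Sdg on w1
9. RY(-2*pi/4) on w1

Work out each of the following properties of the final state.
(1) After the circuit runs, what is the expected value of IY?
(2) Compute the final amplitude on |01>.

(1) The observable IY averages to -sqrt(6)/4 + sqrt(2)/4.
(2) |01> carries amplitude (1 + exp(I*pi/12))*exp(11*I*pi/24)/2 in the final state.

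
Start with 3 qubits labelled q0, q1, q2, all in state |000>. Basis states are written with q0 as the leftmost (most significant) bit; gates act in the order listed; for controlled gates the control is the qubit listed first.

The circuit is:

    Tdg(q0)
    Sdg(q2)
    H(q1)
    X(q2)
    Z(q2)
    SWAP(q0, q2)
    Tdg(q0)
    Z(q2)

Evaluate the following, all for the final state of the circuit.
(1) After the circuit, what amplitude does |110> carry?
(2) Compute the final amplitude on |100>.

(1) The amplitude on |110> is sqrt(2)*exp(3*I*pi/4)/2.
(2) The final state's coefficient on |100> equals sqrt(2)*exp(3*I*pi/4)/2.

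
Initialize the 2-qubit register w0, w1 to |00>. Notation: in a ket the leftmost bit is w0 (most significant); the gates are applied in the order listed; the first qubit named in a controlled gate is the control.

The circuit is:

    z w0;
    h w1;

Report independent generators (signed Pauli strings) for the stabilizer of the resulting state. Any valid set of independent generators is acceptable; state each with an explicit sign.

The stabilizer group can be generated by +IX, +ZI, among other valid generating sets.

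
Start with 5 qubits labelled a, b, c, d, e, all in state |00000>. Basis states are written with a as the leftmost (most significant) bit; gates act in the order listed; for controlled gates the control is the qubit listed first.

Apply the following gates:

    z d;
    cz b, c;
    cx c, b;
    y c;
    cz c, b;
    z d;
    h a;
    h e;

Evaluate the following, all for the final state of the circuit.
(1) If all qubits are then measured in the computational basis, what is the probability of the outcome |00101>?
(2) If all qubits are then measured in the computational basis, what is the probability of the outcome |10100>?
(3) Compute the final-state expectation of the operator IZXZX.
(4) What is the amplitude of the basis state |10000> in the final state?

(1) A full measurement returns |00101> with probability 1/4.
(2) Outcome |10100> occurs with probability 1/4.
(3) The expectation value of IZXZX is 0.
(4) The final state's coefficient on |10000> equals 0.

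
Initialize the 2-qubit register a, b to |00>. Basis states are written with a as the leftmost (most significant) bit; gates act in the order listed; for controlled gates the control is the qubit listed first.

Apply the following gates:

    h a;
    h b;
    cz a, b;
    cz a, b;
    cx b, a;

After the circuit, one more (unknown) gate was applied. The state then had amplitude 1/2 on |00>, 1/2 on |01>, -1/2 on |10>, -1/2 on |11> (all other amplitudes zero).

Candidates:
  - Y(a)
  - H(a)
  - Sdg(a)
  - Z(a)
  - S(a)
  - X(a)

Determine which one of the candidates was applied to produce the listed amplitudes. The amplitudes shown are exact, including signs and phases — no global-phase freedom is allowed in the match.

The unique candidate consistent with the amplitudes is Z(a). Key observation: steps 3-4 multiply out to the identity, so the circuit reduces to the remaining gates.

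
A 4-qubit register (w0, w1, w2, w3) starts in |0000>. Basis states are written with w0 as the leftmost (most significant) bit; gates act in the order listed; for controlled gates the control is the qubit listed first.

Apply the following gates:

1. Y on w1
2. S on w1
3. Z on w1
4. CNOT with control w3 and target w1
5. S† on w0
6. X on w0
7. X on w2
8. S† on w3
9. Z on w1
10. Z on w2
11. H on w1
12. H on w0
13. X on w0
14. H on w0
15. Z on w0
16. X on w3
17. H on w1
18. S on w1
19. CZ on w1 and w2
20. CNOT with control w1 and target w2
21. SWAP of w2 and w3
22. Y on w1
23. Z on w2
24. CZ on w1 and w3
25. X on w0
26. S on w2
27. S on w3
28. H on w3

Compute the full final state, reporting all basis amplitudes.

The final amplitudes are sqrt(2)*I/2 on |0010>, sqrt(2)*I/2 on |0011>, and 0 on every other basis state. Key observation: gates 12-15 undo each other exactly, leaving only the rest of the circuit to track.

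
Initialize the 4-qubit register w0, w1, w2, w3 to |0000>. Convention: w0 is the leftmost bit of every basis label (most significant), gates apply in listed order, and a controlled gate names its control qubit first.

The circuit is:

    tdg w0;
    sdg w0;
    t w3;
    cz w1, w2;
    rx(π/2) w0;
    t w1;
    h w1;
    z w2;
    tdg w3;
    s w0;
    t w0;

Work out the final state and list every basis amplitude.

After the circuit, the state carries amplitude 1/2 on |0000>, 1/2 on |0100>, exp(I*pi/4)/2 on |1000>, exp(I*pi/4)/2 on |1100>, and 0 on every other basis state.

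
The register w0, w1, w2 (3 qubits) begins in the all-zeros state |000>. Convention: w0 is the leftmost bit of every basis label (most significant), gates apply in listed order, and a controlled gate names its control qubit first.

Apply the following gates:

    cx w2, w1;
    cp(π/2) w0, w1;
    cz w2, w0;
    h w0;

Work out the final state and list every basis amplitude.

After the circuit, the state carries amplitude sqrt(2)/2 on |000>, sqrt(2)/2 on |100>, and 0 on every other basis state.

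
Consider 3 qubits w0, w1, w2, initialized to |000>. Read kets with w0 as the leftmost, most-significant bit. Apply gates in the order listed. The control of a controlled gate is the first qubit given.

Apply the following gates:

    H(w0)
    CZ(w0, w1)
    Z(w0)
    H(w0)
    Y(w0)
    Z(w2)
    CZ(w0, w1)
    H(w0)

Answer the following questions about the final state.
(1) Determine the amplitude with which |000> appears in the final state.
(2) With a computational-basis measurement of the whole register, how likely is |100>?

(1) The final state's coefficient on |000> equals -sqrt(2)*I/2.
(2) The probability of measuring |100> is 1/2.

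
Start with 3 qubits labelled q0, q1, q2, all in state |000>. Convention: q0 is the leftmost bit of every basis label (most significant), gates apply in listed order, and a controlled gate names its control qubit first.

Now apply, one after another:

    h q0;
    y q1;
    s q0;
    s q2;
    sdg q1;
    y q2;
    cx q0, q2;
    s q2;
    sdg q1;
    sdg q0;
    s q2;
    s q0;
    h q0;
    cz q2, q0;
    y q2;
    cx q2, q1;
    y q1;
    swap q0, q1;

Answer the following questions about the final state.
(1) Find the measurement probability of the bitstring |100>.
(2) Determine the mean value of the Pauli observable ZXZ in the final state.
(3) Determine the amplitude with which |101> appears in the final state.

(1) A full measurement returns |100> with probability 0.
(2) The observable ZXZ averages to -1.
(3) |101> carries amplitude -I/2 in the final state.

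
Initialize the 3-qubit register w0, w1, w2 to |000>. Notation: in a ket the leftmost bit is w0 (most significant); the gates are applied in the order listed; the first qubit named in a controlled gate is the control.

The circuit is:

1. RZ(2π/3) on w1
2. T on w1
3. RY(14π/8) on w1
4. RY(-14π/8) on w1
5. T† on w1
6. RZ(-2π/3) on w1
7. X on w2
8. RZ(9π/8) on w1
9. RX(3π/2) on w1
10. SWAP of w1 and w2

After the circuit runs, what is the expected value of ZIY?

The expectation value of ZIY is 1. Key observation: steps 1-6 multiply out to the identity, so the circuit reduces to the remaining gates.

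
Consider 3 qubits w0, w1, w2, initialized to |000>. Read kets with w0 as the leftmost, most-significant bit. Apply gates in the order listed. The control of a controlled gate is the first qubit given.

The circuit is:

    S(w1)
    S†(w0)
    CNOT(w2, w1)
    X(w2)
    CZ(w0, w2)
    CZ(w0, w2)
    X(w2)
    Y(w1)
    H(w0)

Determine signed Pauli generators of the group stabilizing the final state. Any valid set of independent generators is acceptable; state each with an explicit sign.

The final state is stabilized by the group generated by +XII, -IZI, +IIZ; other independent generating sets are equally valid. Key observation: gates 4-7 undo each other exactly, leaving only the rest of the circuit to track.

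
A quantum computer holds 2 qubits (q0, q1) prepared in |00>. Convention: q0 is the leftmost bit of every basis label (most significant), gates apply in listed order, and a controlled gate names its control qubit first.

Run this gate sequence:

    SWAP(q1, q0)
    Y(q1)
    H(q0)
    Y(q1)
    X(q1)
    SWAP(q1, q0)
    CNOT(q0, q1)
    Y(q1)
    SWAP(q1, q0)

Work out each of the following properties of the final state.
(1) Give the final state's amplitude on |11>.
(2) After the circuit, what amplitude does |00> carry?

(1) The amplitude on |11> is sqrt(2)*I/2.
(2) The amplitude on |00> is 0.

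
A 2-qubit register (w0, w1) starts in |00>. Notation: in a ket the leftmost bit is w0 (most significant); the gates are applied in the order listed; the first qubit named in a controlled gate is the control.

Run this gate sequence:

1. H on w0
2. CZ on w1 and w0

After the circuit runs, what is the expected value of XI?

The expectation value of XI is 1.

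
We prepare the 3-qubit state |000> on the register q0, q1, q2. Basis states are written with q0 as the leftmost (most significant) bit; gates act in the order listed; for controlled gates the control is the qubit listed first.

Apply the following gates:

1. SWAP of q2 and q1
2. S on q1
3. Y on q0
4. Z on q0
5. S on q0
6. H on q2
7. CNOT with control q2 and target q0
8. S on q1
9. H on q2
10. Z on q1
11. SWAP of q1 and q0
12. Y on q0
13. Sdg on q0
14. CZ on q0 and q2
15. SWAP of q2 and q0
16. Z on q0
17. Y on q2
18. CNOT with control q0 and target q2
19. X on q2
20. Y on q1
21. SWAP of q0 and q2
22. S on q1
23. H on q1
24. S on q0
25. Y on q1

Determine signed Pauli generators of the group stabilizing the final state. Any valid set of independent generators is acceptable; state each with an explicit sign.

The stabilizer group can be generated by -XZX, +IYZ, -ZIZ, among other valid generating sets.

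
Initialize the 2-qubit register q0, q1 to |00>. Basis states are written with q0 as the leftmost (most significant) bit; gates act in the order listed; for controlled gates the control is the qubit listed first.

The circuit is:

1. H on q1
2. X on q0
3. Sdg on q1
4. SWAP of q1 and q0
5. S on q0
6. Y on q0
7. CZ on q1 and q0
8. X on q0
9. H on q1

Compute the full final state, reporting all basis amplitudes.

After the circuit, the state carries amplitude -I/2 on |00>, I/2 on |01>, -I/2 on |10>, I/2 on |11>.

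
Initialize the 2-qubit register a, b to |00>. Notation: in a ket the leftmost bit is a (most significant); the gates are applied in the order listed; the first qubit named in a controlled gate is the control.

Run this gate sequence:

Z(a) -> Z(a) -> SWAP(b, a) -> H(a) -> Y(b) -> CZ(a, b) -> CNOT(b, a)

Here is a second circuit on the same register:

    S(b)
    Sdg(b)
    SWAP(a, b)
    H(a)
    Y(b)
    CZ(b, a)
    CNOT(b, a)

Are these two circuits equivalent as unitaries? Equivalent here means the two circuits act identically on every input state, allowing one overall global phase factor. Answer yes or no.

Yes: on every input state the two circuits agree up to one overall phase factor.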